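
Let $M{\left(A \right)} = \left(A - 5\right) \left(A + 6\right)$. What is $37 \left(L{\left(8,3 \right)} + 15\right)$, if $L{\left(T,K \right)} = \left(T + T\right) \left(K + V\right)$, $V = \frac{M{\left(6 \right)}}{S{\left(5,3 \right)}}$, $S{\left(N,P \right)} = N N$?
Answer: $\frac{65379}{25} \approx 2615.2$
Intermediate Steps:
$S{\left(N,P \right)} = N^{2}$
$M{\left(A \right)} = \left(-5 + A\right) \left(6 + A\right)$
$V = \frac{12}{25}$ ($V = \frac{-30 + 6 + 6^{2}}{5^{2}} = \frac{-30 + 6 + 36}{25} = 12 \cdot \frac{1}{25} = \frac{12}{25} \approx 0.48$)
$L{\left(T,K \right)} = 2 T \left(\frac{12}{25} + K\right)$ ($L{\left(T,K \right)} = \left(T + T\right) \left(K + \frac{12}{25}\right) = 2 T \left(\frac{12}{25} + K\right)$)
$37 \left(L{\left(8,3 \right)} + 15\right) = 37 \left(\frac{2}{25} \cdot 8 \left(12 + 25 \cdot 3\right) + 15\right) = 37 \left(\frac{2}{25} \cdot 8 \left(12 + 75\right) + 15\right) = 37 \left(\frac{2}{25} \cdot 8 \cdot 87 + 15\right) = 37 \left(\frac{1392}{25} + 15\right) = 37 \cdot \frac{1767}{25} = \frac{65379}{25}$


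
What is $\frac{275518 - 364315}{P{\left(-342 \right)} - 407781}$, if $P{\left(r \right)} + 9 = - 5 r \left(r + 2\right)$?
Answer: $\frac{29599}{329730} \approx 0.089767$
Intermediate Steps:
$P{\left(r \right)} = -9 - 5 r \left(2 + r\right)$ ($P{\left(r \right)} = -9 + - 5 r \left(r + 2\right) = -9 + - 5 r \left(2 + r\right) = -9 - 5 r \left(2 + r\right)$)
$\frac{275518 - 364315}{P{\left(-342 \right)} - 407781} = \frac{275518 - 364315}{\left(-9 - -3420 - 5 \left(-342\right)^{2}\right) - 407781} = - \frac{88797}{\left(-9 + 3420 - 584820\right) - 407781} = - \frac{88797}{-581409 - 407781} = - \frac{88797}{-989190} = \left(-88797\right) \left(- \frac{1}{989190}\right) = \frac{29599}{329730}$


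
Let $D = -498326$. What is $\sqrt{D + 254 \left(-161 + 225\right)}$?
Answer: $i \sqrt{482070} \approx 694.31 i$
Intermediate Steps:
$\sqrt{D + 254 \left(-161 + 225\right)} = \sqrt{-498326 + 254 \left(-161 + 225\right)} = \sqrt{-498326 + 254 \cdot 64} = \sqrt{-498326 + 16256} = \sqrt{-482070} = i \sqrt{482070}$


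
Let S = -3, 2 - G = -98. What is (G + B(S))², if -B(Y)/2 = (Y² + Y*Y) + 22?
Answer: 400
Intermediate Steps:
G = 100 (G = 2 - 1*(-98) = 2 + 98 = 100)
B(Y) = -44 - 4*Y² (B(Y) = -2*((Y² + Y*Y) + 22) = -2*((Y² + Y²) + 22) = -2*(2*Y² + 22) = -2*(22 + 2*Y²) = -44 - 4*Y²)
(G + B(S))² = (100 + (-44 - 4*(-3)²))² = (100 + (-44 - 4*9))² = (100 + (-44 - 36))² = (100 - 80)² = 20² = 400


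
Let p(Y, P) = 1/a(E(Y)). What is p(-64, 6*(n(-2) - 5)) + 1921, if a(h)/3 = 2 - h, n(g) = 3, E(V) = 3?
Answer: 5762/3 ≈ 1920.7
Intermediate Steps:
a(h) = 6 - 3*h (a(h) = 3*(2 - h) = 6 - 3*h)
p(Y, P) = -⅓ (p(Y, P) = 1/(6 - 3*3) = 1/(6 - 9) = 1/(-3) = -⅓)
p(-64, 6*(n(-2) - 5)) + 1921 = -⅓ + 1921 = 5762/3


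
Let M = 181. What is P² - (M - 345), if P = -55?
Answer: 3189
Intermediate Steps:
P² - (M - 345) = (-55)² - (181 - 345) = 3025 - 1*(-164) = 3025 + 164 = 3189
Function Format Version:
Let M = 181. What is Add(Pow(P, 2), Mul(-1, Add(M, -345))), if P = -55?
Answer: 3189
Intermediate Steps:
Add(Pow(P, 2), Mul(-1, Add(M, -345))) = Add(Pow(-55, 2), Mul(-1, Add(181, -345))) = Add(3025, Mul(-1, -164)) = Add(3025, 164) = 3189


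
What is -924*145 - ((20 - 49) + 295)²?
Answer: -204736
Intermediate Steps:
-924*145 - ((20 - 49) + 295)² = -133980 - (-29 + 295)² = -133980 - 1*266² = -133980 - 1*70756 = -133980 - 70756 = -204736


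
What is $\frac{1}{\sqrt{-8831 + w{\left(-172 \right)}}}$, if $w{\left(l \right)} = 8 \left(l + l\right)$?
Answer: $- \frac{i \sqrt{143}}{1287} \approx - 0.0092916 i$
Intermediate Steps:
$w{\left(l \right)} = 16 l$ ($w{\left(l \right)} = 8 \cdot 2 l = 16 l$)
$\frac{1}{\sqrt{-8831 + w{\left(-172 \right)}}} = \frac{1}{\sqrt{-8831 + 16 \left(-172\right)}} = \frac{1}{\sqrt{-8831 - 2752}} = \frac{1}{\sqrt{-11583}} = \frac{1}{9 i \sqrt{143}} = - \frac{i \sqrt{143}}{1287}$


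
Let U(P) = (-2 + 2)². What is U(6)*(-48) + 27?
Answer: 27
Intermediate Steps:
U(P) = 0 (U(P) = 0² = 0)
U(6)*(-48) + 27 = 0*(-48) + 27 = 0 + 27 = 27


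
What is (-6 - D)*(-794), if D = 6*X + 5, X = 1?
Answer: 13498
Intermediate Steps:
D = 11 (D = 6*1 + 5 = 6 + 5 = 11)
(-6 - D)*(-794) = (-6 - 1*11)*(-794) = (-6 - 11)*(-794) = -17*(-794) = 13498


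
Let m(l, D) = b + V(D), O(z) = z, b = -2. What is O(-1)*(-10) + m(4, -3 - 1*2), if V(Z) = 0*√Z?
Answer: 8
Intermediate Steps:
V(Z) = 0
m(l, D) = -2 (m(l, D) = -2 + 0 = -2)
O(-1)*(-10) + m(4, -3 - 1*2) = -1*(-10) - 2 = 10 - 2 = 8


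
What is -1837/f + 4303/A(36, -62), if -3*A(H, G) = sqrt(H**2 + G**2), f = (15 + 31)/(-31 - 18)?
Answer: 90013/46 - 12909*sqrt(1285)/2570 ≈ 1776.7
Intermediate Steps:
f = -46/49 (f = 46/(-49) = 46*(-1/49) = -46/49 ≈ -0.93878)
A(H, G) = -sqrt(G**2 + H**2)/3 (A(H, G) = -sqrt(H**2 + G**2)/3 = -sqrt(G**2 + H**2)/3)
-1837/f + 4303/A(36, -62) = -1837/(-46/49) + 4303/((-sqrt((-62)**2 + 36**2)/3)) = -1837*(-49/46) + 4303/((-sqrt(3844 + 1296)/3)) = 90013/46 + 4303/((-2*sqrt(1285)/3)) = 90013/46 + 4303*(-3*sqrt(1285)/2570) = 90013/46 - 12909*sqrt(1285)/2570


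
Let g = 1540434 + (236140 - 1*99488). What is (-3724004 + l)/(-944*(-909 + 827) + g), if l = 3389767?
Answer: -334237/1754494 ≈ -0.19050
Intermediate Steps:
g = 1677086 (g = 1540434 + (236140 - 99488) = 1540434 + 136652 = 1677086)
(-3724004 + l)/(-944*(-909 + 827) + g) = (-3724004 + 3389767)/(-944*(-909 + 827) + 1677086) = -334237/(-944*(-82) + 1677086) = -334237/(77408 + 1677086) = -334237/1754494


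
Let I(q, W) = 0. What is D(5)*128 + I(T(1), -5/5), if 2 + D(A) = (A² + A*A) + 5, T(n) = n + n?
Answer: 6784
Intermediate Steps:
T(n) = 2*n
D(A) = 3 + 2*A² (D(A) = -2 + ((A² + A*A) + 5) = -2 + ((A² + A²) + 5) = -2 + (2*A² + 5) = -2 + (5 + 2*A²) = 3 + 2*A²)
D(5)*128 + I(T(1), -5/5) = (3 + 2*5²)*128 + 0 = (3 + 2*25)*128 + 0 = (3 + 50)*128 + 0 = 53*128 + 0 = 6784 + 0 = 6784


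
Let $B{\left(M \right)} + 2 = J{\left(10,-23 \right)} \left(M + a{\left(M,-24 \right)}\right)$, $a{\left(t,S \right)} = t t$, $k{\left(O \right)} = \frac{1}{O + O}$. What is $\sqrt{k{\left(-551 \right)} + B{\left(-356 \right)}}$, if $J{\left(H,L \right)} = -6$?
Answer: $\frac{i \sqrt{920860695030}}{1102} \approx 870.79 i$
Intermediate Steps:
$k{\left(O \right)} = \frac{1}{2 O}$
$a{\left(t,S \right)} = t^{2}$
$B{\left(M \right)} = -2 - 6 M - 6 M^{2}$ ($B{\left(M \right)} = -2 - 6 \left(M + M^{2}\right) = -2 - \left(6 M + 6 M^{2}\right) = -2 - 6 M - 6 M^{2}$)
$\sqrt{k{\left(-551 \right)} + B{\left(-356 \right)}} = \sqrt{\frac{1}{2 \left(-551\right)} - \left(-2134 + 760416\right)} = \sqrt{\frac{1}{2} \left(- \frac{1}{551}\right) - 758282} = \sqrt{- \frac{1}{1102} - 758282} = \sqrt{- \frac{835626765}{1102}} = \frac{i \sqrt{920860695030}}{1102}$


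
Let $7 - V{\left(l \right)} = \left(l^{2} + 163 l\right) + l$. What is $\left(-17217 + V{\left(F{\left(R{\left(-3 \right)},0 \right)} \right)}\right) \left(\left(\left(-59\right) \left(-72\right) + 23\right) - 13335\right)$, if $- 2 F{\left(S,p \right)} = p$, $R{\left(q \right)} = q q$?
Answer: $155991440$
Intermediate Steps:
$R{\left(q \right)} = q^{2}$
$F{\left(S,p \right)} = - \frac{p}{2}$
$V{\left(l \right)} = 7 - l^{2} - 164 l$ ($V{\left(l \right)} = 7 - \left(\left(l^{2} + 163 l\right) + l\right) = 7 - \left(l^{2} + 164 l\right) = 7 - l^{2} - 164 l$)
$\left(-17217 + V{\left(F{\left(R{\left(-3 \right)},0 \right)} \right)}\right) \left(\left(\left(-59\right) \left(-72\right) + 23\right) - 13335\right) = \left(-17217 - \left(-7 + \left(\left(- \frac{1}{2}\right) 0\right)^{2} + 164 \left(- \frac{1}{2}\right) 0\right)\right) \left(\left(\left(-59\right) \left(-72\right) + 23\right) - 13335\right) = \left(-17217 - -7\right) \left(\left(4248 + 23\right) - 13335\right) = \left(-17217 + \left(7 - 0 + 0\right)\right) \left(4271 - 13335\right) = \left(-17217 + \left(7 + 0 + 0\right)\right) \left(-9064\right) = \left(-17217 + 7\right) \left(-9064\right) = \left(-17210\right) \left(-9064\right) = 155991440$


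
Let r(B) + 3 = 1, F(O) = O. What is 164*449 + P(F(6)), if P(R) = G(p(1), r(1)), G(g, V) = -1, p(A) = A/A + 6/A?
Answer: 73635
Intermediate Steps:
p(A) = 1 + 6/A
r(B) = -2 (r(B) = -3 + 1 = -2)
P(R) = -1
164*449 + P(F(6)) = 164*449 - 1 = 73636 - 1 = 73635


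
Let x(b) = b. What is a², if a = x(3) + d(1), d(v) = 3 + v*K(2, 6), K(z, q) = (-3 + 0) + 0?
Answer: 9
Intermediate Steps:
K(z, q) = -3 (K(z, q) = -3 + 0 = -3)
d(v) = 3 - 3*v (d(v) = 3 + v*(-3) = 3 - 3*v)
a = 3 (a = 3 + (3 - 3*1) = 3 + (3 - 3) = 3 + 0 = 3)
a² = 3² = 9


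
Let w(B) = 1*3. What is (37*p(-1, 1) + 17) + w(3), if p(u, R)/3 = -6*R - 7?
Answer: -1423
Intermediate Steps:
p(u, R) = -21 - 18*R (p(u, R) = 3*(-6*R - 7) = 3*(-7 - 6*R) = -21 - 18*R)
w(B) = 3
(37*p(-1, 1) + 17) + w(3) = (37*(-21 - 18*1) + 17) + 3 = (37*(-21 - 18) + 17) + 3 = (37*(-39) + 17) + 3 = (-1443 + 17) + 3 = -1426 + 3 = -1423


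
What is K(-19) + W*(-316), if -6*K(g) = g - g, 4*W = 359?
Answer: -28361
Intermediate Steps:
W = 359/4 (W = (¼)*359 = 359/4 ≈ 89.750)
K(g) = 0 (K(g) = -(g - g)/6 = -⅙*0 = 0)
K(-19) + W*(-316) = 0 + (359/4)*(-316) = 0 - 28361 = -28361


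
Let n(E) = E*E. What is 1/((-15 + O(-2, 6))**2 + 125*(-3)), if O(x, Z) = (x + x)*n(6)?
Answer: 1/24906 ≈ 4.0151e-5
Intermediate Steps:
n(E) = E**2
O(x, Z) = 72*x (O(x, Z) = (x + x)*6**2 = (2*x)*36 = 72*x)
1/((-15 + O(-2, 6))**2 + 125*(-3)) = 1/((-15 + 72*(-2))**2 + 125*(-3)) = 1/((-15 - 144)**2 - 375) = 1/((-159)**2 - 375) = 1/(25281 - 375) = 1/24906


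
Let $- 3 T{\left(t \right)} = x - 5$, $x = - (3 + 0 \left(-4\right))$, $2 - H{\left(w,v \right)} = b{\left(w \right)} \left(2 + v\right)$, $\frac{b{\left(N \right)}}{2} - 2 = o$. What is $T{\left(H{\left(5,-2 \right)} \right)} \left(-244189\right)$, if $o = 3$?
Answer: $- \frac{1953512}{3} \approx -6.5117 \cdot 10^{5}$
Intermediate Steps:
$b{\left(N \right)} = 10$ ($b{\left(N \right)} = 4 + 2 \cdot 3 = 4 + 6 = 10$)
$H{\left(w,v \right)} = -18 - 10 v$ ($H{\left(w,v \right)} = 2 - 10 \left(2 + v\right) = 2 - \left(20 + 10 v\right) = -18 - 10 v$)
$x = -3$ ($x = - (3 + 0) = \left(-1\right) 3 = -3$)
$T{\left(t \right)} = \frac{8}{3}$ ($T{\left(t \right)} = - \frac{-3 - 5}{3} = \left(- \frac{1}{3}\right) \left(-8\right) = \frac{8}{3}$)
$T{\left(H{\left(5,-2 \right)} \right)} \left(-244189\right) = \frac{8}{3} \left(-244189\right) = - \frac{1953512}{3}$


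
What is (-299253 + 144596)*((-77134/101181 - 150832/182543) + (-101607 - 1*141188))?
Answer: 23915436676050707887/636892527 ≈ 3.7550e+10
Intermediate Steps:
(-299253 + 144596)*((-77134/101181 - 150832/182543) + (-101607 - 1*141188)) = -154657*((-77134*1/101181 - 150832*1/182543) + (-101607 - 141188)) = -154657*((-77134/101181 - 150832/182543) - 242795) = -154657*(-29341604354/18469883283 - 242795) = -154657*(-4484424653300339/18469883283) = 23915436676050707887/636892527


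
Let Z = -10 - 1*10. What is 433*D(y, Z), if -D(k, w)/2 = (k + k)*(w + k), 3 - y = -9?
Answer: 166272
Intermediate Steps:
y = 12 (y = 3 - 1*(-9) = 3 + 9 = 12)
Z = -20 (Z = -10 - 10 = -20)
D(k, w) = -4*k*(k + w) (D(k, w) = -2*(k + k)*(w + k) = -2*2*k*(k + w) = -4*k*(k + w))
433*D(y, Z) = 433*(-4*12*(12 - 20)) = 433*(-4*12*(-8)) = 433*384 = 166272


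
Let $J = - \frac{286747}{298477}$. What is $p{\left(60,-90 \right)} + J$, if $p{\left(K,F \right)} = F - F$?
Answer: $- \frac{286747}{298477} \approx -0.9607$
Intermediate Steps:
$J = - \frac{286747}{298477}$ ($J = \left(-286747\right) \frac{1}{298477} = - \frac{286747}{298477} \approx -0.9607$)
$p{\left(K,F \right)} = 0$
$p{\left(60,-90 \right)} + J = 0 - \frac{286747}{298477} = - \frac{286747}{298477}$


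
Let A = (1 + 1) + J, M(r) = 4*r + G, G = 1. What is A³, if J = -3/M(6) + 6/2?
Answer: 1815848/15625 ≈ 116.21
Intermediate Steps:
M(r) = 1 + 4*r (M(r) = 4*r + 1 = 1 + 4*r)
J = 72/25 (J = -3/(1 + 4*6) + 6/2 = -3/(1 + 24) + 6*(½) = -3/25 + 3 = 72/25 ≈ 2.8800)
A = 122/25 (A = (1 + 1) + 72/25 = 2 + 72/25 = 122/25 ≈ 4.8800)
A³ = (122/25)³ = 1815848/15625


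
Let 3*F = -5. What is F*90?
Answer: -150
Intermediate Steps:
F = -5/3 (F = (⅓)*(-5) = -5/3 ≈ -1.6667)
F*90 = -5/3*90 = -150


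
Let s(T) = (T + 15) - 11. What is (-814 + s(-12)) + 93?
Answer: -729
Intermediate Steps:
s(T) = 4 + T (s(T) = (15 + T) - 11 = 4 + T)
(-814 + s(-12)) + 93 = (-814 + (4 - 12)) + 93 = (-814 - 8) + 93 = -822 + 93 = -729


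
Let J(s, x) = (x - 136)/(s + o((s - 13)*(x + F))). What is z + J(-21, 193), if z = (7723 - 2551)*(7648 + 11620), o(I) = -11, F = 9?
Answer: 3188931015/32 ≈ 9.9654e+7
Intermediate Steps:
z = 99654096 (z = 5172*19268 = 99654096)
J(s, x) = (-136 + x)/(-11 + s) (J(s, x) = (x - 136)/(s - 11) = (-136 + x)/(-11 + s))
z + J(-21, 193) = 99654096 + (-136 + 193)/(-11 - 21) = 99654096 + 57/(-32) = 99654096 - 1/32*57 = 99654096 - 57/32 = 3188931015/32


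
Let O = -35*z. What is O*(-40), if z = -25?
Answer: -35000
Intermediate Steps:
O = 875 (O = -35*(-25) = 875)
O*(-40) = 875*(-40) = -35000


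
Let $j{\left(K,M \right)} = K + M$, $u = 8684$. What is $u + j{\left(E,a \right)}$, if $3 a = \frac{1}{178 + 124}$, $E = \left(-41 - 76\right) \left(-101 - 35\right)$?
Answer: $\frac{22283977}{906} \approx 24596.0$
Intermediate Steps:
$E = 15912$ ($E = \left(-117\right) \left(-136\right) = 15912$)
$a = \frac{1}{906}$ ($a = \frac{1}{3 \left(178 + 124\right)} = \frac{1}{3 \cdot 302} = \frac{1}{3} \cdot \frac{1}{302} = \frac{1}{906} \approx 0.0011038$)
$u + j{\left(E,a \right)} = 8684 + \left(15912 + \frac{1}{906}\right) = 8684 + \frac{14416273}{906} = \frac{22283977}{906}$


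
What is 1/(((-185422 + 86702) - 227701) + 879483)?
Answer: 1/553062 ≈ 1.8081e-6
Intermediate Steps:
1/(((-185422 + 86702) - 227701) + 879483) = 1/((-98720 - 227701) + 879483) = 1/(-326421 + 879483) = 1/553062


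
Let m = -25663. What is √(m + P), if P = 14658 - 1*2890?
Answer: I*√13895 ≈ 117.88*I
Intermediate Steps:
P = 11768 (P = 14658 - 2890 = 11768)
√(m + P) = √(-25663 + 11768) = √(-13895) = I*√13895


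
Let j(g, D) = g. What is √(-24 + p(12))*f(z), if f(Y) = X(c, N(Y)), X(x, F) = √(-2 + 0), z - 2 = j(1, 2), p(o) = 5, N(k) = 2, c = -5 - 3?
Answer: -√38 ≈ -6.1644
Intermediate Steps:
c = -8
z = 3 (z = 2 + 1 = 3)
X(x, F) = I*√2 (X(x, F) = √(-2) = I*√2)
f(Y) = I*√2
√(-24 + p(12))*f(z) = √(-24 + 5)*(I*√2) = √(-19)*(I*√2) = (I*√19)*(I*√2) = -√38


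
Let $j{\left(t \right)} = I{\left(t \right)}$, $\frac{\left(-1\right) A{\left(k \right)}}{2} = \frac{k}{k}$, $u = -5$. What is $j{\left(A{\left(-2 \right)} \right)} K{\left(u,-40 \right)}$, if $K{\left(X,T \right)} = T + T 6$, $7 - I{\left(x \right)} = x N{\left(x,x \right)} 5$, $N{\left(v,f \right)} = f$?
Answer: $3640$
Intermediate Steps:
$I{\left(x \right)} = 7 - 5 x^{2}$ ($I{\left(x \right)} = 7 - x x 5 = 7 - x^{2} \cdot 5 = 7 - 5 x^{2}$)
$A{\left(k \right)} = -2$ ($A{\left(k \right)} = - 2 \frac{k}{k} = \left(-2\right) 1 = -2$)
$K{\left(X,T \right)} = 7 T$ ($K{\left(X,T \right)} = T + 6 T = 7 T$)
$j{\left(t \right)} = 7 - 5 t^{2}$
$j{\left(A{\left(-2 \right)} \right)} K{\left(u,-40 \right)} = \left(7 - 5 \left(-2\right)^{2}\right) 7 \left(-40\right) = \left(7 - 20\right) \left(-280\right) = \left(-13\right) \left(-280\right) = 3640$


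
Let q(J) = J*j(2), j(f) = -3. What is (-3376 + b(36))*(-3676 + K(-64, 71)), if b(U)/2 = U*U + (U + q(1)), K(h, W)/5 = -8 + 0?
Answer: 2668088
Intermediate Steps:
q(J) = -3*J (q(J) = J*(-3) = -3*J)
K(h, W) = -40 (K(h, W) = 5*(-8 + 0) = 5*(-8) = -40)
b(U) = -6 + 2*U + 2*U² (b(U) = 2*(U*U + (U - 3*1)) = 2*(U² + (U - 3)) = 2*(U² + (-3 + U)) = 2*(-3 + U + U²) = -6 + 2*U + 2*U²)
(-3376 + b(36))*(-3676 + K(-64, 71)) = (-3376 + (-6 + 2*36 + 2*36²))*(-3676 - 40) = (-3376 + (-6 + 72 + 2*1296))*(-3716) = (-3376 + (-6 + 72 + 2592))*(-3716) = (-3376 + 2658)*(-3716) = -718*(-3716) = 2668088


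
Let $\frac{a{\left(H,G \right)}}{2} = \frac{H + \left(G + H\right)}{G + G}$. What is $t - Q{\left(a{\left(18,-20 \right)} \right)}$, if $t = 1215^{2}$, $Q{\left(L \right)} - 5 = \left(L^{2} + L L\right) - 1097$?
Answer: $\frac{36932893}{25} \approx 1.4773 \cdot 10^{6}$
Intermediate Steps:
$a{\left(H,G \right)} = \frac{G + 2 H}{G}$ ($a{\left(H,G \right)} = 2 \frac{H + \left(G + H\right)}{G + G} = 2 \frac{G + 2 H}{2 G} = \frac{G + 2 H}{G}$)
$Q{\left(L \right)} = -1092 + 2 L^{2}$ ($Q{\left(L \right)} = 5 - \left(1097 - L^{2} - L L\right) = 5 + \left(\left(L^{2} + L^{2}\right) - 1097\right) = 5 + \left(2 L^{2} - 1097\right) = 5 + \left(-1097 + 2 L^{2}\right) = -1092 + 2 L^{2}$)
$t = 1476225$
$t - Q{\left(a{\left(18,-20 \right)} \right)} = 1476225 - \left(-1092 + 2 \left(\frac{-20 + 2 \cdot 18}{-20}\right)^{2}\right) = 1476225 - \left(-1092 + 2 \left(- \frac{-20 + 36}{20}\right)^{2}\right) = 1476225 - \left(-1092 + 2 \left(\left(- \frac{1}{20}\right) 16\right)^{2}\right) = 1476225 - \left(-1092 + 2 \left(- \frac{4}{5}\right)^{2}\right) = 1476225 - \left(-1092 + 2 \cdot \frac{16}{25}\right) = 1476225 - \left(-1092 + \frac{32}{25}\right) = 1476225 - - \frac{27268}{25} = 1476225 + \frac{27268}{25} = \frac{36932893}{25}$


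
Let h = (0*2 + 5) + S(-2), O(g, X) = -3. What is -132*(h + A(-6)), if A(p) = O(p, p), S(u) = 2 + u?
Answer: -264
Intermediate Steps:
h = 5 (h = (0*2 + 5) + (2 - 2) = (0 + 5) + 0 = 5 + 0 = 5)
A(p) = -3
-132*(h + A(-6)) = -132*(5 - 3) = -132*2 = -264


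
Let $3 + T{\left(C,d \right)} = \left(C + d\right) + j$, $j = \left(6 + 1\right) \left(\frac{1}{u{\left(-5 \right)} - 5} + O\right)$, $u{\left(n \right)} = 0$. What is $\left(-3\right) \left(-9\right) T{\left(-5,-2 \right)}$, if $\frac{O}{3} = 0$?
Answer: $- \frac{1539}{5} \approx -307.8$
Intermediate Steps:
$O = 0$ ($O = 3 \cdot 0 = 0$)
$j = - \frac{7}{5}$ ($j = \left(6 + 1\right) \left(\frac{1}{0 - 5} + 0\right) = 7 \left(\frac{1}{-5} + 0\right) = 7 \left(- \frac{1}{5} + 0\right) = 7 \left(- \frac{1}{5}\right) = - \frac{7}{5} \approx -1.4$)
$T{\left(C,d \right)} = - \frac{22}{5} + C + d$ ($T{\left(C,d \right)} = -3 - \left(\frac{7}{5} - C - d\right) = -3 + \left(- \frac{7}{5} + C + d\right) = - \frac{22}{5} + C + d$)
$\left(-3\right) \left(-9\right) T{\left(-5,-2 \right)} = \left(-3\right) \left(-9\right) \left(- \frac{22}{5} - 5 - 2\right) = 27 \left(- \frac{57}{5}\right) = - \frac{1539}{5}$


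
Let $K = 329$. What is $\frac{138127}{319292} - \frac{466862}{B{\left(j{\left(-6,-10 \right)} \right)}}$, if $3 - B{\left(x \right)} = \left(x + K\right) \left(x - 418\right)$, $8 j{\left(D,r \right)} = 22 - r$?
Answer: $- \frac{130022422849}{44019191580} \approx -2.9538$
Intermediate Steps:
$j{\left(D,r \right)} = \frac{11}{4} - \frac{r}{8}$ ($j{\left(D,r \right)} = \frac{22 - r}{8} = \frac{11}{4} - \frac{r}{8}$)
$B{\left(x \right)} = 3 - \left(-418 + x\right) \left(329 + x\right)$ ($B{\left(x \right)} = 3 - \left(x + 329\right) \left(x - 418\right) = 3 - \left(329 + x\right) \left(-418 + x\right) = 3 - \left(-418 + x\right) \left(329 + x\right)$)
$\frac{138127}{319292} - \frac{466862}{B{\left(j{\left(-6,-10 \right)} \right)}} = \frac{138127}{319292} - \frac{466862}{137525 - \left(\frac{11}{4} - - \frac{5}{4}\right)^{2} + 89 \left(\frac{11}{4} - - \frac{5}{4}\right)} = 138127 \cdot \frac{1}{319292} - \frac{466862}{137525 - \left(\frac{11}{4} + \frac{5}{4}\right)^{2} + 89 \left(\frac{11}{4} + \frac{5}{4}\right)} = \frac{138127}{319292} - \frac{466862}{137525 - 4^{2} + 89 \cdot 4} = \frac{138127}{319292} - \frac{466862}{137525 - 16 + 356} = \frac{138127}{319292} - \frac{466862}{137865} = - \frac{130022422849}{44019191580}$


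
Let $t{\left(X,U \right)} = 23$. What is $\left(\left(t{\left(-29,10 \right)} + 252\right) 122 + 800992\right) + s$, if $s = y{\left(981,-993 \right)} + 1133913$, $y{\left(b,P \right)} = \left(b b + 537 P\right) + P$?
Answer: $2396582$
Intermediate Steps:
$y{\left(b,P \right)} = b^{2} + 538 P$ ($y{\left(b,P \right)} = \left(b^{2} + 537 P\right) + P = b^{2} + 538 P$)
$s = 1562040$ ($s = \left(981^{2} + 538 \left(-993\right)\right) + 1133913 = \left(962361 - 534234\right) + 1133913 = 428127 + 1133913 = 1562040$)
$\left(\left(t{\left(-29,10 \right)} + 252\right) 122 + 800992\right) + s = \left(\left(23 + 252\right) 122 + 800992\right) + 1562040 = \left(275 \cdot 122 + 800992\right) + 1562040 = \left(33550 + 800992\right) + 1562040 = 834542 + 1562040 = 2396582$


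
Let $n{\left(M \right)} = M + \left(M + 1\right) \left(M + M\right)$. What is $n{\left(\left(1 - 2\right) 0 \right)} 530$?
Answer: $0$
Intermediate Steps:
$n{\left(M \right)} = M + 2 M \left(1 + M\right)$ ($n{\left(M \right)} = M + \left(1 + M\right) 2 M = M + 2 M \left(1 + M\right)$)
$n{\left(\left(1 - 2\right) 0 \right)} 530 = \left(1 - 2\right) 0 \left(3 + 2 \left(1 - 2\right) 0\right) 530 = \left(-1\right) 0 \left(3 + 2 \left(\left(-1\right) 0\right)\right) 530 = 0 \left(3 + 2 \cdot 0\right) 530 = 0 \left(3 + 0\right) 530 = 0 \cdot 3 \cdot 530 = 0 \cdot 530 = 0$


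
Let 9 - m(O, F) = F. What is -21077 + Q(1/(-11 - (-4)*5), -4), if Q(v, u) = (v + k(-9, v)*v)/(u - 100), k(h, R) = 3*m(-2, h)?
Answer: -19728127/936 ≈ -21077.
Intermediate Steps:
m(O, F) = 9 - F
k(h, R) = 27 - 3*h (k(h, R) = 3*(9 - h) = 27 - 3*h)
Q(v, u) = 55*v/(-100 + u) (Q(v, u) = (v + (27 - 3*(-9))*v)/(u - 100) = (v + (27 + 27)*v)/(-100 + u) = (v + 54*v)/(-100 + u) = (55*v)/(-100 + u) = 55*v/(-100 + u))
-21077 + Q(1/(-11 - (-4)*5), -4) = -21077 + 55/((-11 - (-4)*5)*(-100 - 4)) = -21077 + 55/(-11 - 1*(-20)*(-104)) = -21077 + 55*(-1/104)/(-11 + 20) = -21077 + 55*(-1/104)/9 = -21077 + 55*(⅑)*(-1/104) = -21077 - 55/936 = -19728127/936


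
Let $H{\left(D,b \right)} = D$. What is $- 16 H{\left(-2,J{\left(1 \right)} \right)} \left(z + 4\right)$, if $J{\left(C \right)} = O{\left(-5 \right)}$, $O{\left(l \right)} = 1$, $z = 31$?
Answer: $1120$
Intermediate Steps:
$J{\left(C \right)} = 1$
$- 16 H{\left(-2,J{\left(1 \right)} \right)} \left(z + 4\right) = \left(-16\right) \left(-2\right) \left(31 + 4\right) = 32 \cdot 35 = 1120$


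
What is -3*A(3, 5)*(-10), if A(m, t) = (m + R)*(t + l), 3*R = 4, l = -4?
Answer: 130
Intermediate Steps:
R = 4/3 (R = (⅓)*4 = 4/3 ≈ 1.3333)
A(m, t) = (-4 + t)*(4/3 + m) (A(m, t) = (m + 4/3)*(t - 4) = (4/3 + m)*(-4 + t) = (-4 + t)*(4/3 + m))
-3*A(3, 5)*(-10) = -3*(-16/3 - 4*3 + (4/3)*5 + 3*5)*(-10) = -3*(-16/3 - 12 + 20/3 + 15)*(-10) = -3*13/3*(-10) = -13*(-10) = 130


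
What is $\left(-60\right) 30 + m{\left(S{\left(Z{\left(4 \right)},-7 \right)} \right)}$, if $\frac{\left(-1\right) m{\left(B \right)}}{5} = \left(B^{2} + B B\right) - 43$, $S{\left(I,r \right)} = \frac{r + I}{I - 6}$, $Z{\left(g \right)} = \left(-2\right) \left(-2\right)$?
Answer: $- \frac{3215}{2} \approx -1607.5$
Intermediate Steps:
$Z{\left(g \right)} = 4$
$S{\left(I,r \right)} = \frac{I + r}{-6 + I}$
$m{\left(B \right)} = 215 - 10 B^{2}$ ($m{\left(B \right)} = - 5 \left(\left(B^{2} + B B\right) - 43\right) = - 5 \left(\left(B^{2} + B^{2}\right) - 43\right) = - 5 \left(2 B^{2} - 43\right) = - 5 \left(-43 + 2 B^{2}\right) = 215 - 10 B^{2}$)
$\left(-60\right) 30 + m{\left(S{\left(Z{\left(4 \right)},-7 \right)} \right)} = \left(-60\right) 30 + \left(215 - 10 \left(\frac{4 - 7}{-6 + 4}\right)^{2}\right) = -1800 + \left(215 - 10 \left(\frac{1}{-2} \left(-3\right)\right)^{2}\right) = -1800 + \left(215 - 10 \left(\left(- \frac{1}{2}\right) \left(-3\right)\right)^{2}\right) = -1800 + \left(215 - 10 \left(\frac{3}{2}\right)^{2}\right) = -1800 + \left(215 - \frac{45}{2}\right) = -1800 + \frac{385}{2} = - \frac{3215}{2}$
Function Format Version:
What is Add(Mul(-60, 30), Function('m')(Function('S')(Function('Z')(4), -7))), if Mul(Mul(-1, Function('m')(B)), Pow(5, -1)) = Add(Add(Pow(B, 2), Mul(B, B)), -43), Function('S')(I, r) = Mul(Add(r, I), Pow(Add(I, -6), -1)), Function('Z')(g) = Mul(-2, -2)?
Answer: Rational(-3215, 2) ≈ -1607.5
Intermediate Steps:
Function('Z')(g) = 4
Function('S')(I, r) = Mul(Pow(Add(-6, I), -1), Add(I, r)) (Function('S')(I, r) = Mul(Add(I, r), Pow(Add(-6, I), -1)) = Mul(Pow(Add(-6, I), -1), Add(I, r)))
Function('m')(B) = Add(215, Mul(-10, Pow(B, 2))) (Function('m')(B) = Mul(-5, Add(Add(Pow(B, 2), Mul(B, B)), -43)) = Mul(-5, Add(Add(Pow(B, 2), Pow(B, 2)), -43)) = Mul(-5, Add(Mul(2, Pow(B, 2)), -43)) = Mul(-5, Add(-43, Mul(2, Pow(B, 2)))) = Add(215, Mul(-10, Pow(B, 2))))
Add(Mul(-60, 30), Function('m')(Function('S')(Function('Z')(4), -7))) = Add(Mul(-60, 30), Add(215, Mul(-10, Pow(Mul(Pow(Add(-6, 4), -1), Add(4, -7)), 2)))) = Add(-1800, Add(215, Mul(-10, Pow(Mul(Pow(-2, -1), -3), 2)))) = Add(-1800, Add(215, Mul(-10, Pow(Mul(Rational(-1, 2), -3), 2)))) = Add(-1800, Add(215, Mul(-10, Pow(Rational(3, 2), 2)))) = Add(-1800, Add(215, Mul(-10, Rational(9, 4)))) = Add(-1800, Add(215, Rational(-45, 2))) = Add(-1800, Rational(385, 2)) = Rational(-3215, 2)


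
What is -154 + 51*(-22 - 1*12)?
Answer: -1888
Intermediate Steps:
-154 + 51*(-22 - 1*12) = -154 + 51*(-22 - 12) = -154 + 51*(-34) = -154 - 1734 = -1888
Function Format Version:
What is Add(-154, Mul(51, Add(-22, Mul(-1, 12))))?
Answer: -1888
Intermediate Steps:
Add(-154, Mul(51, Add(-22, Mul(-1, 12)))) = Add(-154, Mul(51, Add(-22, -12))) = Add(-154, Mul(51, -34)) = Add(-154, -1734) = -1888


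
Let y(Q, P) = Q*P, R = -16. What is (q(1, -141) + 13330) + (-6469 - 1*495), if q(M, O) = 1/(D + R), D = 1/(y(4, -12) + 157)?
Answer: 11095829/1743 ≈ 6365.9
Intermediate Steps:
y(Q, P) = P*Q
D = 1/109 (D = 1/(-12*4 + 157) = 1/(-48 + 157) = 1/109 ≈ 0.0091743)
q(M, O) = -109/1743 (q(M, O) = 1/(1/109 - 16) = 1/(-1743/109) = -109/1743)
(q(1, -141) + 13330) + (-6469 - 1*495) = (-109/1743 + 13330) + (-6469 - 1*495) = 23234081/1743 + (-6469 - 495) = 23234081/1743 - 6964 = 11095829/1743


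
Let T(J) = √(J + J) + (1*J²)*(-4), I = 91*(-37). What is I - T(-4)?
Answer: -3303 - 2*I*√2 ≈ -3303.0 - 2.8284*I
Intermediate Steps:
I = -3367
T(J) = -4*J² + √2*√J (T(J) = √(2*J) + J²*(-4) = √2*√J - 4*J² = -4*J² + √2*√J)
I - T(-4) = -3367 - (-4*(-4)² + √2*√(-4)) = -3367 - (-4*16 + √2*(2*I)) = -3367 - (-64 + 2*I*√2) = -3367 + (64 - 2*I*√2) = -3303 - 2*I*√2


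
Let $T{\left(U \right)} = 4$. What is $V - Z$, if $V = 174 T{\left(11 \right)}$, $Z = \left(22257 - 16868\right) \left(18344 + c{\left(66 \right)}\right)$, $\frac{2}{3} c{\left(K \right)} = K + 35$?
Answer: $- \frac{199343107}{2} \approx -9.9672 \cdot 10^{7}$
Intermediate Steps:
$c{\left(K \right)} = \frac{105}{2} + \frac{3 K}{2}$ ($c{\left(K \right)} = \frac{3 \left(K + 35\right)}{2} = \frac{3 \left(35 + K\right)}{2} = \frac{105}{2} + \frac{3 K}{2}$)
$Z = \frac{199344499}{2}$ ($Z = \left(22257 - 16868\right) \left(18344 + \left(\frac{105}{2} + \frac{3}{2} \cdot 66\right)\right) = 5389 \left(18344 + \left(\frac{105}{2} + 99\right)\right) = 5389 \left(18344 + \frac{303}{2}\right) = 5389 \cdot \frac{36991}{2} = \frac{199344499}{2} \approx 9.9672 \cdot 10^{7}$)
$V = 696$ ($V = 174 \cdot 4 = 696$)
$V - Z = 696 - \frac{199344499}{2} = - \frac{199343107}{2}$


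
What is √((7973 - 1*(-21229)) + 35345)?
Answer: √64547 ≈ 254.06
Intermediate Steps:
√((7973 - 1*(-21229)) + 35345) = √((7973 + 21229) + 35345) = √(29202 + 35345) = √64547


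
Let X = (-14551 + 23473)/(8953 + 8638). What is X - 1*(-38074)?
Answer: 669768656/17591 ≈ 38075.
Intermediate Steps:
X = 8922/17591 ≈ 0.50719
X - 1*(-38074) = 8922/17591 - 1*(-38074) = 8922/17591 + 38074 = 669768656/17591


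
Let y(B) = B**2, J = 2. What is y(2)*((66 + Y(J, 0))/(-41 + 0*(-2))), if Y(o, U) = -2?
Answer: -256/41 ≈ -6.2439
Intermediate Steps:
y(2)*((66 + Y(J, 0))/(-41 + 0*(-2))) = 2**2*((66 - 2)/(-41 + 0*(-2))) = 4*(64/(-41 + 0)) = 4*(64/(-41)) = 4*(64*(-1/41)) = 4*(-64/41) = -256/41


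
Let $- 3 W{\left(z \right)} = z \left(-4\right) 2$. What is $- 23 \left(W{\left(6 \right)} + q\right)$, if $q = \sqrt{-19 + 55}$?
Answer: $-506$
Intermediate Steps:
$W{\left(z \right)} = \frac{8 z}{3}$ ($W{\left(z \right)} = - \frac{z \left(-4\right) 2}{3} = - \frac{- 4 z 2}{3} = - \frac{\left(-8\right) z}{3} = \frac{8 z}{3}$)
$q = 6$ ($q = \sqrt{36} = 6$)
$- 23 \left(W{\left(6 \right)} + q\right) = - 23 \left(\frac{8}{3} \cdot 6 + 6\right) = - 23 \left(16 + 6\right) = \left(-23\right) 22 = -506$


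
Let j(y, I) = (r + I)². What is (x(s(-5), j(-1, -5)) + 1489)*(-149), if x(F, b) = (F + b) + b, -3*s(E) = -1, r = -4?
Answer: -738146/3 ≈ -2.4605e+5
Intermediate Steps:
s(E) = ⅓ (s(E) = -⅓*(-1) = ⅓)
j(y, I) = (-4 + I)²
x(F, b) = F + 2*b
(x(s(-5), j(-1, -5)) + 1489)*(-149) = ((⅓ + 2*(-4 - 5)²) + 1489)*(-149) = ((⅓ + 2*(-9)²) + 1489)*(-149) = ((⅓ + 2*81) + 1489)*(-149) = ((⅓ + 162) + 1489)*(-149) = (487/3 + 1489)*(-149) = (4954/3)*(-149) = -738146/3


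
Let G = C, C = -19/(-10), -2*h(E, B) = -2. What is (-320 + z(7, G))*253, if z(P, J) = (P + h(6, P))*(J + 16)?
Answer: -223652/5 ≈ -44730.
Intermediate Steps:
h(E, B) = 1 (h(E, B) = -½*(-2) = 1)
C = 19/10 (C = -19*(-⅒) = 19/10 ≈ 1.9000)
G = 19/10 ≈ 1.9000
z(P, J) = (1 + P)*(16 + J) (z(P, J) = (P + 1)*(J + 16) = (1 + P)*(16 + J))
(-320 + z(7, G))*253 = (-320 + (16 + 19/10 + 16*7 + (19/10)*7))*253 = (-320 + (16 + 19/10 + 112 + 133/10))*253 = (-320 + 716/5)*253 = -884/5*253 = -223652/5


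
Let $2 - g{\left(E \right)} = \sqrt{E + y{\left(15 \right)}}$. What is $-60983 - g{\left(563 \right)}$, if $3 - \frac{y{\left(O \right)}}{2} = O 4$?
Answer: $-60985 + \sqrt{449} \approx -60964.0$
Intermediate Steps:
$y{\left(O \right)} = 6 - 8 O$ ($y{\left(O \right)} = 6 - 2 O 4 = 6 - 2 \cdot 4 O = 6 - 8 O$)
$g{\left(E \right)} = 2 - \sqrt{-114 + E}$ ($g{\left(E \right)} = 2 - \sqrt{E + \left(6 - 120\right)} = 2 - \sqrt{E - 114} = 2 - \sqrt{-114 + E}$)
$-60983 - g{\left(563 \right)} = -60983 - \left(2 - \sqrt{-114 + 563}\right) = -60983 - \left(2 - \sqrt{449}\right) = -60985 + \sqrt{449}$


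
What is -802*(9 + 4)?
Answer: -10426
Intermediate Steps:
-802*(9 + 4) = -802*13 = -10426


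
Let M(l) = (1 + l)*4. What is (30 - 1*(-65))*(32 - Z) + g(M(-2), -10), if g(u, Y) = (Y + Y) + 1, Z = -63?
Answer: 9006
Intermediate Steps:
M(l) = 4 + 4*l
g(u, Y) = 1 + 2*Y (g(u, Y) = 2*Y + 1 = 1 + 2*Y)
(30 - 1*(-65))*(32 - Z) + g(M(-2), -10) = (30 - 1*(-65))*(32 - 1*(-63)) + (1 + 2*(-10)) = (30 + 65)*(32 + 63) + (1 - 20) = 95*95 - 19 = 9025 - 19 = 9006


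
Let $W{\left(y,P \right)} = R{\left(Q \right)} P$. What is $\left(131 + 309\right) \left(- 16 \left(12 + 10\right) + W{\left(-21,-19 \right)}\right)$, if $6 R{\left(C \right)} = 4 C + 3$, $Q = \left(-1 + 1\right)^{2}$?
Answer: $-159060$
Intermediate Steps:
$Q = 0$ ($Q = 0^{2} = 0$)
$R{\left(C \right)} = \frac{1}{2} + \frac{2 C}{3}$ ($R{\left(C \right)} = \frac{4 C + 3}{6} = \frac{3 + 4 C}{6} = \frac{1}{2} + \frac{2 C}{3}$)
$W{\left(y,P \right)} = \frac{P}{2}$ ($W{\left(y,P \right)} = \left(\frac{1}{2} + \frac{2}{3} \cdot 0\right) P = \left(\frac{1}{2} + 0\right) P = \frac{P}{2}$)
$\left(131 + 309\right) \left(- 16 \left(12 + 10\right) + W{\left(-21,-19 \right)}\right) = \left(131 + 309\right) \left(- 16 \left(12 + 10\right) + \frac{1}{2} \left(-19\right)\right) = 440 \left(\left(-16\right) 22 - \frac{19}{2}\right) = 440 \left(-352 - \frac{19}{2}\right) = 440 \left(- \frac{723}{2}\right) = -159060$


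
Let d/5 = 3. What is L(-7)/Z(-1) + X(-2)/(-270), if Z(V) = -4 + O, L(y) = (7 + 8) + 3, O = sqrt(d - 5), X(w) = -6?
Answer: -539/45 - 3*sqrt(10) ≈ -21.465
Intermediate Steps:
d = 15 (d = 5*3 = 15)
O = sqrt(10) (O = sqrt(15 - 5) = sqrt(10) ≈ 3.1623)
L(y) = 18 (L(y) = 15 + 3 = 18)
Z(V) = -4 + sqrt(10)
L(-7)/Z(-1) + X(-2)/(-270) = 18/(-4 + sqrt(10)) - 6/(-270) = 18/(-4 + sqrt(10)) - 6*(-1/270) = 18/(-4 + sqrt(10)) + 1/45 = 1/45 + 18/(-4 + sqrt(10))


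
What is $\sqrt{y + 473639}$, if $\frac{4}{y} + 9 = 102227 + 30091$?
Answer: $\frac{7 \sqrt{18801289648795}}{44103} \approx 688.21$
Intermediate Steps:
$y = \frac{4}{132309}$ ($y = \frac{4}{-9 + \left(102227 + 30091\right)} = \frac{4}{-9 + 132318} = \frac{4}{132309} \approx 3.0232 \cdot 10^{-5}$)
$\sqrt{y + 473639} = \sqrt{\frac{4}{132309} + 473639} = \sqrt{\frac{62666702455}{132309}} = \frac{7 \sqrt{18801289648795}}{44103}$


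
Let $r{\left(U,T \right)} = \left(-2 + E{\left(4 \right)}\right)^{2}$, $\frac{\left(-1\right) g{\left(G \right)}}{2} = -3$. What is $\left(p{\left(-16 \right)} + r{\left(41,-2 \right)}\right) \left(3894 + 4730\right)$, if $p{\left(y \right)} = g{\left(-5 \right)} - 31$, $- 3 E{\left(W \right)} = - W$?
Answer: $- \frac{1905904}{9} \approx -2.1177 \cdot 10^{5}$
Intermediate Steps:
$g{\left(G \right)} = 6$ ($g{\left(G \right)} = \left(-2\right) \left(-3\right) = 6$)
$E{\left(W \right)} = \frac{W}{3}$ ($E{\left(W \right)} = - \frac{\left(-1\right) W}{3} = \frac{W}{3}$)
$r{\left(U,T \right)} = \frac{4}{9}$ ($r{\left(U,T \right)} = \left(-2 + \frac{1}{3} \cdot 4\right)^{2} = \left(-2 + \frac{4}{3}\right)^{2} = \left(- \frac{2}{3}\right)^{2} = \frac{4}{9}$)
$p{\left(y \right)} = -25$ ($p{\left(y \right)} = 6 - 31 = -25$)
$\left(p{\left(-16 \right)} + r{\left(41,-2 \right)}\right) \left(3894 + 4730\right) = \left(-25 + \frac{4}{9}\right) \left(3894 + 4730\right) = \left(- \frac{221}{9}\right) 8624 = - \frac{1905904}{9}$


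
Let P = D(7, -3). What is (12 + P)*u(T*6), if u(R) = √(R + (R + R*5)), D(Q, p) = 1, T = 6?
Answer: 78*√7 ≈ 206.37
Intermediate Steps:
u(R) = √7*√R (u(R) = √(R + (R + 5*R)) = √(R + 6*R) = √(7*R) = √7*√R)
P = 1
(12 + P)*u(T*6) = (12 + 1)*(√7*√(6*6)) = 13*(√7*√36) = 13*(√7*6) = 13*(6*√7) = 78*√7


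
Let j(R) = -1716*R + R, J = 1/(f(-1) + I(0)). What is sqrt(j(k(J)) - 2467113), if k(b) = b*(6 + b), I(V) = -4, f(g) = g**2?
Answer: I*sqrt(22174862)/3 ≈ 1569.7*I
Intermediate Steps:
J = -1/3 (J = 1/((-1)**2 - 4) = 1/(1 - 4) = 1/(-3) = -1/3 ≈ -0.33333)
j(R) = -1715*R
sqrt(j(k(J)) - 2467113) = sqrt(-(-1715)*(6 - 1/3)/3 - 2467113) = sqrt(-(-1715)*17/(3*3) - 2467113) = sqrt(-1715*(-17/9) - 2467113) = sqrt(29155/9 - 2467113) = sqrt(-22174862/9) = I*sqrt(22174862)/3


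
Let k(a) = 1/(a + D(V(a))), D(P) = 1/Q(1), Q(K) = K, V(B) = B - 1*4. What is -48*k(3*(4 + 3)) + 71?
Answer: 757/11 ≈ 68.818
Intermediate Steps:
V(B) = -4 + B (V(B) = B - 4 = -4 + B)
D(P) = 1 (D(P) = 1/1 = 1)
k(a) = 1/(1 + a) (k(a) = 1/(a + 1) = 1/(1 + a))
-48*k(3*(4 + 3)) + 71 = -48/(1 + 3*(4 + 3)) + 71 = -48/(1 + 3*7) + 71 = -48/(1 + 21) + 71 = -48/22 + 71 = -48*1/22 + 71 = -24/11 + 71 = 757/11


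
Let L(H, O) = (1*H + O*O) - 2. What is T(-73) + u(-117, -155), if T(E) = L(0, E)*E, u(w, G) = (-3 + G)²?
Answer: -363907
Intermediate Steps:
L(H, O) = -2 + H + O² (L(H, O) = (H + O²) - 2 = -2 + H + O²)
T(E) = E*(-2 + E²) (T(E) = (-2 + 0 + E²)*E = (-2 + E²)*E = E*(-2 + E²))
T(-73) + u(-117, -155) = -73*(-2 + (-73)²) + (-3 - 155)² = -73*(-2 + 5329) + (-158)² = -73*5327 + 24964 = -388871 + 24964 = -363907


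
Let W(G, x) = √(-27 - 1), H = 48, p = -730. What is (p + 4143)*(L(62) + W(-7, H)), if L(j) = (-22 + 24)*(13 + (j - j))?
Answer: 88738 + 6826*I*√7 ≈ 88738.0 + 18060.0*I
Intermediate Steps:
W(G, x) = 2*I*√7 (W(G, x) = √(-28) = 2*I*√7)
L(j) = 26 (L(j) = 2*(13 + 0) = 2*13 = 26)
(p + 4143)*(L(62) + W(-7, H)) = (-730 + 4143)*(26 + 2*I*√7) = 3413*(26 + 2*I*√7) = 88738 + 6826*I*√7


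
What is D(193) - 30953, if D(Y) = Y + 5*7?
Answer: -30725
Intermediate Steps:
D(Y) = 35 + Y (D(Y) = Y + 35 = 35 + Y)
D(193) - 30953 = (35 + 193) - 30953 = 228 - 30953 = -30725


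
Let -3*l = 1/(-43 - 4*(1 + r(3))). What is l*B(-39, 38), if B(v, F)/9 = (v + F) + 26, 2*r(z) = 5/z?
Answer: 225/151 ≈ 1.4901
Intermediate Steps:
r(z) = 5/(2*z) (r(z) = (5/z)/2 = 5/(2*z))
B(v, F) = 234 + 9*F + 9*v (B(v, F) = 9*((v + F) + 26) = 9*((F + v) + 26) = 9*(26 + F + v) = 234 + 9*F + 9*v)
l = 1/151 (l = -1/(3*(-43 - 4*(1 + (5/2)/3))) = -1/(3*(-43 - 4*(1 + (5/2)*(⅓)))) = -1/(3*(-43 - 4*(1 + ⅚))) = -1/(3*(-43 - 4*11/6)) = -1/(3*(-43 - 22/3)) = -1/(3*(-151/3)) = -⅓*(-3/151) = 1/151 ≈ 0.0066225)
l*B(-39, 38) = (234 + 9*38 + 9*(-39))/151 = (234 + 342 - 351)/151 = (1/151)*225 = 225/151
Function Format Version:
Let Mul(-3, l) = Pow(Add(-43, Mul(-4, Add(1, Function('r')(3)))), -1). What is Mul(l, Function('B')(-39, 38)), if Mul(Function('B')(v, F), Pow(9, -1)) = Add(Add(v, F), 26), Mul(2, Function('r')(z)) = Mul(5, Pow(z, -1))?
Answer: Rational(225, 151) ≈ 1.4901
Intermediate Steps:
Function('r')(z) = Mul(Rational(5, 2), Pow(z, -1)) (Function('r')(z) = Mul(Rational(1, 2), Mul(5, Pow(z, -1))) = Mul(Rational(5, 2), Pow(z, -1)))
Function('B')(v, F) = Add(234, Mul(9, F), Mul(9, v)) (Function('B')(v, F) = Mul(9, Add(Add(v, F), 26)) = Mul(9, Add(Add(F, v), 26)) = Mul(9, Add(26, F, v)) = Add(234, Mul(9, F), Mul(9, v)))
l = Rational(1, 151) (l = Mul(Rational(-1, 3), Pow(Add(-43, Mul(-4, Add(1, Mul(Rational(5, 2), Pow(3, -1))))), -1)) = Mul(Rational(-1, 3), Pow(Add(-43, Mul(-4, Add(1, Mul(Rational(5, 2), Rational(1, 3))))), -1)) = Mul(Rational(-1, 3), Pow(Add(-43, Mul(-4, Add(1, Rational(5, 6)))), -1)) = Mul(Rational(-1, 3), Pow(Add(-43, Mul(-4, Rational(11, 6))), -1)) = Mul(Rational(-1, 3), Pow(Add(-43, Rational(-22, 3)), -1)) = Mul(Rational(-1, 3), Pow(Rational(-151, 3), -1)) = Mul(Rational(-1, 3), Rational(-3, 151)) = Rational(1, 151) ≈ 0.0066225)
Mul(l, Function('B')(-39, 38)) = Mul(Rational(1, 151), Add(234, Mul(9, 38), Mul(9, -39))) = Mul(Rational(1, 151), Add(234, 342, -351)) = Mul(Rational(1, 151), 225) = Rational(225, 151)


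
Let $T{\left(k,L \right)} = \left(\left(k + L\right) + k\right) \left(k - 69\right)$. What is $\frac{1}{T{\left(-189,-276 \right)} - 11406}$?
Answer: $\frac{1}{157326} \approx 6.3562 \cdot 10^{-6}$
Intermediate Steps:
$T{\left(k,L \right)} = \left(-69 + k\right) \left(L + 2 k\right)$ ($T{\left(k,L \right)} = \left(\left(L + k\right) + k\right) \left(-69 + k\right) = \left(L + 2 k\right) \left(-69 + k\right) = \left(-69 + k\right) \left(L + 2 k\right)$)
$\frac{1}{T{\left(-189,-276 \right)} - 11406} = \frac{1}{\left(\left(-138\right) \left(-189\right) - -19044 + 2 \left(-189\right)^{2} - -52164\right) - 11406} = \frac{1}{\left(26082 + 19044 + 2 \cdot 35721 + 52164\right) - 11406} = \frac{1}{\left(26082 + 19044 + 71442 + 52164\right) - 11406} = \frac{1}{168732 - 11406} = \frac{1}{157326}$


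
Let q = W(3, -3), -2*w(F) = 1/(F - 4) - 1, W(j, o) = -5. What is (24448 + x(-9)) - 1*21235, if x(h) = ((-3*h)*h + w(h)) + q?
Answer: 38552/13 ≈ 2965.5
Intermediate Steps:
w(F) = 1/2 - 1/(2*(-4 + F)) (w(F) = -(1/(F - 4) - 1)/2 = -(1/(-4 + F) - 1)/2 = -(-1 + 1/(-4 + F))/2 = 1/2 - 1/(2*(-4 + F)))
q = -5
x(h) = -5 - 3*h**2 + (-5 + h)/(2*(-4 + h)) (x(h) = ((-3*h)*h + (-5 + h)/(2*(-4 + h))) - 5 = (-3*h**2 + (-5 + h)/(2*(-4 + h))) - 5 = -5 - 3*h**2 + (-5 + h)/(2*(-4 + h)))
(24448 + x(-9)) - 1*21235 = (24448 + (35 - 9*(-9) - 6*(-9)**3 + 24*(-9)**2)/(2*(-4 - 9))) - 1*21235 = (24448 + (1/2)*(35 + 81 - 6*(-729) + 24*81)/(-13)) - 21235 = (24448 + (1/2)*(-1/13)*(35 + 81 + 4374 + 1944)) - 21235 = (24448 + (1/2)*(-1/13)*6434) - 21235 = (24448 - 3217/13) - 21235 = 314607/13 - 21235 = 38552/13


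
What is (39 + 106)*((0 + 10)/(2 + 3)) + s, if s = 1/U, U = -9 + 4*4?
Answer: 2031/7 ≈ 290.14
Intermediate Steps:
U = 7 (U = -9 + 16 = 7)
s = ⅐ (s = 1/7 = ⅐ ≈ 0.14286)
(39 + 106)*((0 + 10)/(2 + 3)) + s = (39 + 106)*((0 + 10)/(2 + 3)) + ⅐ = 145*(10/5) + ⅐ = 145*((⅕)*10) + ⅐ = 145*2 + ⅐ = 290 + ⅐ = 2031/7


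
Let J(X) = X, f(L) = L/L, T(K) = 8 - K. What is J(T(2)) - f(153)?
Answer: 5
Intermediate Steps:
f(L) = 1
J(T(2)) - f(153) = (8 - 1*2) - 1*1 = (8 - 2) - 1 = 6 - 1 = 5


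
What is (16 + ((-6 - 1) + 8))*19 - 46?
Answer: 277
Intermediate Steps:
(16 + ((-6 - 1) + 8))*19 - 46 = (16 + (-7 + 8))*19 - 46 = (16 + 1)*19 - 46 = 17*19 - 46 = 323 - 46 = 277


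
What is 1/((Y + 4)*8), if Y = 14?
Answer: 1/144 ≈ 0.0069444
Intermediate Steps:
1/((Y + 4)*8) = 1/((14 + 4)*8) = 1/(18*8) = 1/144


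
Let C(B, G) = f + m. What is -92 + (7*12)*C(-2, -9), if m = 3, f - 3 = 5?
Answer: 832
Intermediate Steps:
f = 8 (f = 3 + 5 = 8)
C(B, G) = 11 (C(B, G) = 8 + 3 = 11)
-92 + (7*12)*C(-2, -9) = -92 + (7*12)*11 = -92 + 84*11 = -92 + 924 = 832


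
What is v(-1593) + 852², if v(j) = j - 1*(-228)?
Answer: 724539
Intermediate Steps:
v(j) = 228 + j (v(j) = j + 228 = 228 + j)
v(-1593) + 852² = (228 - 1593) + 852² = -1365 + 725904 = 724539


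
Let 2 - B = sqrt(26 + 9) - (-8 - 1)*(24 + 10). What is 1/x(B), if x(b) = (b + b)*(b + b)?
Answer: 92451/34136996644 - 152*sqrt(35)/8534249161 ≈ 2.6029e-6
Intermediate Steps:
B = -304 - sqrt(35) (B = 2 - (sqrt(26 + 9) - (-8 - 1)*(24 + 10)) = 2 - (sqrt(35) - (-9)*34) = 2 - (sqrt(35) - 1*(-306)) = 2 - (sqrt(35) + 306) = 2 - (306 + sqrt(35)) = 2 + (-306 - sqrt(35)) = -304 - sqrt(35) ≈ -309.92)
x(b) = 4*b**2 (x(b) = (2*b)*(2*b) = 4*b**2)
1/x(B) = 1/(4*(-304 - sqrt(35))**2)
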